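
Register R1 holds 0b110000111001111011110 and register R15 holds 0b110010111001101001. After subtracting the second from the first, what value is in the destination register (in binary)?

0b101010100010101110101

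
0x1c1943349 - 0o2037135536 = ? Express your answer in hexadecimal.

0o2037135536 = 0x107cbb5e in hexadecimal.
Subtract column by column in base 16:
  9-e → b (borrow)
  4-5-1 → e (borrow)
  3-b-1 → 7 (borrow)
  3-b-1 → 7 (borrow)
  4-c-1 → 7 (borrow)
  9-7-1 → 1
  1-0 → 1
  c-1 → b
  1-0 → 1

0x1b11777eb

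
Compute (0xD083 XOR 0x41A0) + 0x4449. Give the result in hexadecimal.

0xD56C

First 0xD083 XOR 0x41A0 = 0x9123.
Add column by column in base 16, right to left:
  3+9 = C
  2+4 = 6
  1+4 = 5
  9+4 = D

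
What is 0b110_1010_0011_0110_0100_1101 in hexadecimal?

Group the bits into nibbles: 0110 1010 0011 0110 0100 1101 → 6A364D.

0x6A364D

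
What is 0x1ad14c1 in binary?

Expand each hex digit to 4 bits: 1=0001 a=1010 d=1101 1=0001 4=0100 c=1100 1=0001.

0b1101011010001010011000001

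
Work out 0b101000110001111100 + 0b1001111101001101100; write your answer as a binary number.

0b1111000011011101000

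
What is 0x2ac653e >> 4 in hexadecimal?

0x2ac653

Shifting right by 4 bits = 1 hex digit: drop the last 1.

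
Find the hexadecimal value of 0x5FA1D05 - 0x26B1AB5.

0x38F0250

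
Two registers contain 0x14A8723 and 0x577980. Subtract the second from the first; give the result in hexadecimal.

0xF30DA3

Subtract column by column in base 16:
  3-0 → 3
  2-8 → A (borrow)
  7-9-1 → D (borrow)
  8-7-1 → 0
  A-7 → 3
  4-5 → F (borrow)
  1-0-1 → 0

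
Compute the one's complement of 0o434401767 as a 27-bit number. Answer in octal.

Each oct digit d becomes 7−d:
  4→3, 3→4, 4→3, 4→3, 0→7, 1→6, 7→0, 6→1, 7→0

0o343376010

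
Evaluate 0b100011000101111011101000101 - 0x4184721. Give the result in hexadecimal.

0b100011000101111011101000101 = 0x462F745 in hexadecimal.
Subtract column by column in base 16:
  5-1 → 4
  4-2 → 2
  7-7 → 0
  F-4 → B
  2-8 → A (borrow)
  6-1-1 → 4
  4-4 → 0

0x4AB024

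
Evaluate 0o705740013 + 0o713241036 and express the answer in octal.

0o1621201051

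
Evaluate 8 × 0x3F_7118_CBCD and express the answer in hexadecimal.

0x1FB88C65E68

Multiply each base-16 digit by 8, carrying:
  D×8 = 104 → write 8 carry 6
  C×8+6 = 102 → write 6 carry 6
  B×8+6 = 94 → write E carry 5
  C×8+5 = 101 → write 5 carry 6
  8×8+6 = 70 → write 6 carry 4
  1×8+4 = 12 → write C
  1×8 = 8 → write 8
  7×8 = 56 → write 8 carry 3
  F×8+3 = 123 → write B carry 7
  3×8+7 = 31 → write F carry 1
  remaining carry: 1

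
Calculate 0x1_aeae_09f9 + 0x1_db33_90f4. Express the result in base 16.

0x389e19aed

Add column by column in base 16, right to left:
  9+4 = d
  f+f = e carry 1
  9+0+1 = a
  0+9 = 9
  e+3 = 1 carry 1
  a+3+1 = e
  e+b = 9 carry 1
  a+d+1 = 8 carry 1
  1+1+1 = 3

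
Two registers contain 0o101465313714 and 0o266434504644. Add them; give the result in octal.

Add column by column in base 8, right to left:
  4+4 = 0 carry 1
  1+4+1 = 6
  7+6 = 5 carry 1
  3+4+1 = 0 carry 1
  1+0+1 = 2
  3+5 = 0 carry 1
  5+4+1 = 2 carry 1
  6+3+1 = 2 carry 1
  4+4+1 = 1 carry 1
  1+6+1 = 0 carry 1
  0+6+1 = 7
  1+2 = 3

0o370122020560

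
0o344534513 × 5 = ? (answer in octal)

Multiply each base-8 digit by 5, carrying:
  3×5 = 15 → write 7 carry 1
  1×5+1 = 6 → write 6
  5×5 = 25 → write 1 carry 3
  4×5+3 = 23 → write 7 carry 2
  3×5+2 = 17 → write 1 carry 2
  5×5+2 = 27 → write 3 carry 3
  4×5+3 = 23 → write 7 carry 2
  4×5+2 = 22 → write 6 carry 2
  3×5+2 = 17 → write 1 carry 2
  remaining carry: 2

0o2167317167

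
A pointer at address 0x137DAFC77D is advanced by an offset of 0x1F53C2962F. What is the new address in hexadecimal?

0x32D1725DAC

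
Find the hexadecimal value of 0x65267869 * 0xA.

0x3F380B41A

Multiply each base-16 digit by 10, carrying:
  9×10 = 90 → write A carry 5
  6×10+5 = 65 → write 1 carry 4
  8×10+4 = 84 → write 4 carry 5
  7×10+5 = 75 → write B carry 4
  6×10+4 = 64 → write 0 carry 4
  2×10+4 = 24 → write 8 carry 1
  5×10+1 = 51 → write 3 carry 3
  6×10+3 = 63 → write F carry 3
  remaining carry: 3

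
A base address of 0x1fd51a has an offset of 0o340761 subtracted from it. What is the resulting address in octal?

0x1fd51a = 0o7752432 in octal.
Subtract column by column in base 8:
  2-1 → 1
  3-6 → 5 (borrow)
  4-7-1 → 4 (borrow)
  2-0-1 → 1
  5-4 → 1
  7-3 → 4
  7-0 → 7

0o7411451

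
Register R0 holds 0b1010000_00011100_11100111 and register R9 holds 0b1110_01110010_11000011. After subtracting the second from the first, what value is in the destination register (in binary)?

Subtract column by column in base 2:
  1-1 → 0
  1-1 → 0
  1-0 → 1
  0-0 → 0
  0-0 → 0
  1-0 → 1
  1-1 → 0
  1-1 → 0
  0-0 → 0
  0-1 → 1 (borrow)
  1-0-1 → 0
  1-0 → 1
  1-1 → 0
  0-1 → 1 (borrow)
  0-1-1 → 0 (borrow)
  0-0-1 → 1 (borrow)
  0-0-1 → 1 (borrow)
  0-1-1 → 0 (borrow)
  0-1-1 → 0 (borrow)
  0-1-1 → 0 (borrow)
  1-0-1 → 0
  0-0 → 0
  1-0 → 1

0b10000011010101000100100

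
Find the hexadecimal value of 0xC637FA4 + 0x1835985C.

0x24991800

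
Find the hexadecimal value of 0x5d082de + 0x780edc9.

0xd5170a7

Add column by column in base 16, right to left:
  e+9 = 7 carry 1
  d+c+1 = a carry 1
  2+d+1 = 0 carry 1
  8+e+1 = 7 carry 1
  0+0+1 = 1
  d+8 = 5 carry 1
  5+7+1 = d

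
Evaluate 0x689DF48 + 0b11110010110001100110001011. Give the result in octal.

0o1225174323

0x689DF48 = 0o642357510 in octal.
0b11110010110001100110001011 = 0o362614613 in octal.
Add column by column in base 8, right to left:
  0+3 = 3
  1+1 = 2
  5+6 = 3 carry 1
  7+4+1 = 4 carry 1
  5+1+1 = 7
  3+6 = 1 carry 1
  2+2+1 = 5
  4+6 = 2 carry 1
  6+3+1 = 2 carry 1
  final carry 1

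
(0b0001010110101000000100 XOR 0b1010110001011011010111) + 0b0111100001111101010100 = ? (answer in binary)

First 0b0001010110101000000100 XOR 0b1010110001011011010111 = 0b1011100111110011010011.
Add column by column in base 2, right to left:
  1+0 = 1
  1+0 = 1
  0+1 = 1
  0+0 = 0
  1+1 = 0 carry 1
  0+0+1 = 1
  1+1 = 0 carry 1
  1+0+1 = 0 carry 1
  0+1+1 = 0 carry 1
  0+1+1 = 0 carry 1
  1+1+1 = 1 carry 1
  1+1+1 = 1 carry 1
  1+1+1 = 1 carry 1
  1+0+1 = 0 carry 1
  1+0+1 = 0 carry 1
  0+0+1 = 1
  0+0 = 0
  1+1 = 0 carry 1
  1+1+1 = 1 carry 1
  1+1+1 = 1 carry 1
  0+1+1 = 0 carry 1
  1+0+1 = 0 carry 1
  final carry 1

0b10011001001110000100111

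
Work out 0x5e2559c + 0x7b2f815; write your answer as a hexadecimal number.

Add column by column in base 16, right to left:
  c+5 = 1 carry 1
  9+1+1 = b
  5+8 = d
  5+f = 4 carry 1
  2+2+1 = 5
  e+b = 9 carry 1
  5+7+1 = d

0xd954db1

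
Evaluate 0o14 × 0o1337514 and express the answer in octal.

0o21173620

Multiply each base-8 digit by 12, carrying:
  4×12 = 48 → write 0 carry 6
  1×12+6 = 18 → write 2 carry 2
  5×12+2 = 62 → write 6 carry 7
  7×12+7 = 91 → write 3 carry 11
  3×12+11 = 47 → write 7 carry 5
  3×12+5 = 41 → write 1 carry 5
  1×12+5 = 17 → write 1 carry 2
  remaining carry: 2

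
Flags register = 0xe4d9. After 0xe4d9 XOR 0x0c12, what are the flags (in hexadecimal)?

XOR each hex digit independently (no carries):
  e^0=e, 4^c=8, d^1=c, 9^2=b

0xe8cb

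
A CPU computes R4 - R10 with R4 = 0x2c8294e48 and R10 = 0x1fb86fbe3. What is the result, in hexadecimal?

0xcca25265

Subtract column by column in base 16:
  8-3 → 5
  4-e → 6 (borrow)
  e-b-1 → 2
  4-f → 5 (borrow)
  9-6-1 → 2
  2-8 → a (borrow)
  8-b-1 → c (borrow)
  c-f-1 → c (borrow)
  2-1-1 → 0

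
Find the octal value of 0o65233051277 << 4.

4 bits is not a whole number of base-8 digits; in binary: 110101010011011000101001010111111 << 4 = 1101010100110110001010010101111110000.

0o1524661225760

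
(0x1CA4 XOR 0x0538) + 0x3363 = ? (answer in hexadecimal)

0x4CFF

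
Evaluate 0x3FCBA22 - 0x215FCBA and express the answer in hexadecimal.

0x1E6BD68

Subtract column by column in base 16:
  2-A → 8 (borrow)
  2-B-1 → 6 (borrow)
  A-C-1 → D (borrow)
  B-F-1 → B (borrow)
  C-5-1 → 6
  F-1 → E
  3-2 → 1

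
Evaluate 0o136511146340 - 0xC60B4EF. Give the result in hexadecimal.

0x2E8C417F1

0o136511146340 = 0x2F524CCE0 in hexadecimal.
Subtract column by column in base 16:
  0-F → 1 (borrow)
  E-E-1 → F (borrow)
  C-4-1 → 7
  C-B → 1
  4-0 → 4
  2-6 → C (borrow)
  5-C-1 → 8 (borrow)
  F-0-1 → E
  2-0 → 2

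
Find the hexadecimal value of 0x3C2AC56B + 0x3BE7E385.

0x7812A8F0

Add column by column in base 16, right to left:
  B+5 = 0 carry 1
  6+8+1 = F
  5+3 = 8
  C+E = A carry 1
  A+7+1 = 2 carry 1
  2+E+1 = 1 carry 1
  C+B+1 = 8 carry 1
  3+3+1 = 7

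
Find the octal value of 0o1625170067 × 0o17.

Multiply each base-8 digit by 15, carrying:
  7×15 = 105 → write 1 carry 13
  6×15+13 = 103 → write 7 carry 12
  0×15+12 = 12 → write 4 carry 1
  0×15+1 = 1 → write 1
  7×15 = 105 → write 1 carry 13
  1×15+13 = 28 → write 4 carry 3
  5×15+3 = 78 → write 6 carry 9
  2×15+9 = 39 → write 7 carry 4
  6×15+4 = 94 → write 6 carry 11
  1×15+11 = 26 → write 2 carry 3
  remaining carry: 3

0o32676411471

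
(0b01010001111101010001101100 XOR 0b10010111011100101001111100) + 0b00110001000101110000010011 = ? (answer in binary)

0b11110111100111101000100011

First 0b01010001111101010001101100 XOR 0b10010111011100101001111100 = 0b11000110100001111000010000.
Add column by column in base 2, right to left:
  0+1 = 1
  0+1 = 1
  0+0 = 0
  0+0 = 0
  1+1 = 0 carry 1
  0+0+1 = 1
  0+0 = 0
  0+0 = 0
  0+0 = 0
  1+0 = 1
  1+1 = 0 carry 1
  1+1+1 = 1 carry 1
  1+1+1 = 1 carry 1
  0+0+1 = 1
  0+1 = 1
  0+0 = 0
  0+0 = 0
  1+0 = 1
  0+1 = 1
  1+0 = 1
  1+0 = 1
  0+0 = 0
  0+1 = 1
  0+1 = 1
  1+0 = 1
  1+0 = 1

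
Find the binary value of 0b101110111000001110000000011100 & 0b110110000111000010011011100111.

0b100110000000000010000000000100

AND bit by bit (1 only where both bits are 1):
  101110111000001110000000011100
& 110110000111000010011011100111
= 100110000000000010000000000100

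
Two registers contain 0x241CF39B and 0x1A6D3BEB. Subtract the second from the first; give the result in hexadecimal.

Subtract column by column in base 16:
  B-B → 0
  9-E → B (borrow)
  3-B-1 → 7 (borrow)
  F-3-1 → B
  C-D → F (borrow)
  1-6-1 → A (borrow)
  4-A-1 → 9 (borrow)
  2-1-1 → 0

0x9AFB7B0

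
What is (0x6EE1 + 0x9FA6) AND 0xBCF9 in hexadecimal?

Add column by column in base 16, right to left:
  1+6 = 7
  E+A = 8 carry 1
  E+F+1 = E carry 1
  6+9+1 = 0 carry 1
  final carry 1
Sum = 0x10E87; now AND with 0xBCF9:
  1&0=0, 0&B=0, E&C=C, 8&F=8, 7&9=1

0xC81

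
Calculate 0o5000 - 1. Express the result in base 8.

0o4777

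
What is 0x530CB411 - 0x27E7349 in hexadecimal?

0x508E40C8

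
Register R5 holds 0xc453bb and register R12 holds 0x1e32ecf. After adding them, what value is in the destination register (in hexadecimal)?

Add column by column in base 16, right to left:
  b+f = a carry 1
  b+c+1 = 8 carry 1
  3+e+1 = 2 carry 1
  5+2+1 = 8
  4+3 = 7
  c+e = a carry 1
  0+1+1 = 2

0x2a7828a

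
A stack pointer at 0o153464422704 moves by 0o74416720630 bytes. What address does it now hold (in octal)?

0o250103343534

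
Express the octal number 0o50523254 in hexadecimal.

Each octal digit is 3 bits: 5=101 0=000 5=101 2=010 3=011 2=010 5=101 4=100.
Group the bits into nibbles: 1010 0010 1010 0110 1010 1100 → A2A6AC.

0xA2A6AC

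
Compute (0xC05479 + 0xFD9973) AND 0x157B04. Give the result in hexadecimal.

Add column by column in base 16, right to left:
  9+3 = C
  7+7 = E
  4+9 = D
  5+9 = E
  0+D = D
  C+F = B carry 1
  final carry 1
Sum = 0x1BDEDEC; now AND with 0x157B04:
  1&0=0, B&1=1, D&5=5, E&7=6, D&B=9, E&0=0, C&4=4

0x156904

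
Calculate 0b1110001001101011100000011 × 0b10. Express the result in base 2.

0b11100010011010111000000110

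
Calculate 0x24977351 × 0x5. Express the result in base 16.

0xB6F54095

Multiply each base-16 digit by 5, carrying:
  1×5 = 5 → write 5
  5×5 = 25 → write 9 carry 1
  3×5+1 = 16 → write 0 carry 1
  7×5+1 = 36 → write 4 carry 2
  7×5+2 = 37 → write 5 carry 2
  9×5+2 = 47 → write F carry 2
  4×5+2 = 22 → write 6 carry 1
  2×5+1 = 11 → write B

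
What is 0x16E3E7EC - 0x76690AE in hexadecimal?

0xF7D573E

Subtract column by column in base 16:
  C-E → E (borrow)
  E-A-1 → 3
  7-0 → 7
  E-9 → 5
  3-6 → D (borrow)
  E-6-1 → 7
  6-7 → F (borrow)
  1-0-1 → 0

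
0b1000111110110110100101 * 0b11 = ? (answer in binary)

Multiply each base-2 digit by 3, carrying:
  1×3 = 3 → write 1 carry 1
  0×3+1 = 1 → write 1
  1×3 = 3 → write 1 carry 1
  0×3+1 = 1 → write 1
  0×3 = 0 → write 0
  1×3 = 3 → write 1 carry 1
  0×3+1 = 1 → write 1
  1×3 = 3 → write 1 carry 1
  1×3+1 = 4 → write 0 carry 2
  0×3+2 = 2 → write 0 carry 1
  1×3+1 = 4 → write 0 carry 2
  1×3+2 = 5 → write 1 carry 2
  0×3+2 = 2 → write 0 carry 1
  1×3+1 = 4 → write 0 carry 2
  1×3+2 = 5 → write 1 carry 2
  1×3+2 = 5 → write 1 carry 2
  1×3+2 = 5 → write 1 carry 2
  1×3+2 = 5 → write 1 carry 2
  0×3+2 = 2 → write 0 carry 1
  0×3+1 = 1 → write 1
  0×3 = 0 → write 0
  1×3 = 3 → write 1 carry 1
  remaining carry: 1

0b11010111100100011101111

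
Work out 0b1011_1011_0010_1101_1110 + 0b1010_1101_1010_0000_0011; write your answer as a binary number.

Add column by column in base 2, right to left:
  0+1 = 1
  1+1 = 0 carry 1
  1+0+1 = 0 carry 1
  1+0+1 = 0 carry 1
  1+0+1 = 0 carry 1
  0+0+1 = 1
  1+0 = 1
  1+0 = 1
  0+0 = 0
  1+1 = 0 carry 1
  0+0+1 = 1
  0+1 = 1
  1+1 = 0 carry 1
  1+0+1 = 0 carry 1
  0+1+1 = 0 carry 1
  1+1+1 = 1 carry 1
  1+0+1 = 0 carry 1
  1+1+1 = 1 carry 1
  0+0+1 = 1
  1+1 = 0 carry 1
  final carry 1

0b101101000110011100001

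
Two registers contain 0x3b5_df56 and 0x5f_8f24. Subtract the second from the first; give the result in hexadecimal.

0x3565032

Subtract column by column in base 16:
  6-4 → 2
  5-2 → 3
  f-f → 0
  d-8 → 5
  5-f → 6 (borrow)
  b-5-1 → 5
  3-0 → 3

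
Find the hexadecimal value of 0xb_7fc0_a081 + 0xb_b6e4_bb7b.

0x1736a55bfc

Add column by column in base 16, right to left:
  1+b = c
  8+7 = f
  0+b = b
  a+b = 5 carry 1
  0+4+1 = 5
  c+e = a carry 1
  f+6+1 = 6 carry 1
  7+b+1 = 3 carry 1
  b+b+1 = 7 carry 1
  final carry 1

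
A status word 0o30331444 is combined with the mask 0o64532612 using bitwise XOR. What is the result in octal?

XOR each oct digit independently (no carries):
  3^6=5, 0^4=4, 3^5=6, 3^3=0, 1^2=3, 4^6=2, 4^1=5, 4^2=6

0o54603256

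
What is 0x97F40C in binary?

0b100101111111010000001100

Expand each hex digit to 4 bits: 9=1001 7=0111 F=1111 4=0100 0=0000 C=1100.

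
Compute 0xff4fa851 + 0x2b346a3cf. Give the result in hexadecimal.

Add column by column in base 16, right to left:
  1+f = 0 carry 1
  5+c+1 = 2 carry 1
  8+3+1 = c
  a+a = 4 carry 1
  f+6+1 = 6 carry 1
  4+4+1 = 9
  f+3 = 2 carry 1
  f+b+1 = b carry 1
  0+2+1 = 3

0x3b2964c20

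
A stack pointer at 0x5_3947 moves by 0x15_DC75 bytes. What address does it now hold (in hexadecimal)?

Add column by column in base 16, right to left:
  7+5 = C
  4+7 = B
  9+C = 5 carry 1
  3+D+1 = 1 carry 1
  5+5+1 = B
  0+1 = 1

0x1B15BC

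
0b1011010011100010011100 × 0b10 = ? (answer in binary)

0b10110100111000100111000

Multiply each base-2 digit by 2, carrying:
  0×2 = 0 → write 0
  0×2 = 0 → write 0
  1×2 = 2 → write 0 carry 1
  1×2+1 = 3 → write 1 carry 1
  1×2+1 = 3 → write 1 carry 1
  0×2+1 = 1 → write 1
  0×2 = 0 → write 0
  1×2 = 2 → write 0 carry 1
  0×2+1 = 1 → write 1
  0×2 = 0 → write 0
  0×2 = 0 → write 0
  1×2 = 2 → write 0 carry 1
  1×2+1 = 3 → write 1 carry 1
  1×2+1 = 3 → write 1 carry 1
  0×2+1 = 1 → write 1
  0×2 = 0 → write 0
  1×2 = 2 → write 0 carry 1
  0×2+1 = 1 → write 1
  1×2 = 2 → write 0 carry 1
  1×2+1 = 3 → write 1 carry 1
  0×2+1 = 1 → write 1
  1×2 = 2 → write 0 carry 1
  remaining carry: 1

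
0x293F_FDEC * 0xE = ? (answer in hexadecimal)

0x2417FE2E8

Multiply each base-16 digit by 14, carrying:
  C×14 = 168 → write 8 carry 10
  E×14+10 = 206 → write E carry 12
  D×14+12 = 194 → write 2 carry 12
  F×14+12 = 222 → write E carry 13
  F×14+13 = 223 → write F carry 13
  3×14+13 = 55 → write 7 carry 3
  9×14+3 = 129 → write 1 carry 8
  2×14+8 = 36 → write 4 carry 2
  remaining carry: 2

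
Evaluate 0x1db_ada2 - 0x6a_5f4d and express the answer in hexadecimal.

Subtract column by column in base 16:
  2-d → 5 (borrow)
  a-4-1 → 5
  d-f → e (borrow)
  a-5-1 → 4
  b-a → 1
  d-6 → 7
  1-0 → 1

0x1714e55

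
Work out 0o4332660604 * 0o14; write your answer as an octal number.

0o65102111060

Multiply each base-8 digit by 12, carrying:
  4×12 = 48 → write 0 carry 6
  0×12+6 = 6 → write 6
  6×12 = 72 → write 0 carry 9
  0×12+9 = 9 → write 1 carry 1
  6×12+1 = 73 → write 1 carry 9
  6×12+9 = 81 → write 1 carry 10
  2×12+10 = 34 → write 2 carry 4
  3×12+4 = 40 → write 0 carry 5
  3×12+5 = 41 → write 1 carry 5
  4×12+5 = 53 → write 5 carry 6
  remaining carry: 6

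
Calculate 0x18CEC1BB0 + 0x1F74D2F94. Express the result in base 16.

Add column by column in base 16, right to left:
  0+4 = 4
  B+9 = 4 carry 1
  B+F+1 = B carry 1
  1+2+1 = 4
  C+D = 9 carry 1
  E+4+1 = 3 carry 1
  C+7+1 = 4 carry 1
  8+F+1 = 8 carry 1
  1+1+1 = 3

0x384394B44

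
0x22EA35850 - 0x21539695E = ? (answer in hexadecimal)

Subtract column by column in base 16:
  0-E → 2 (borrow)
  5-5-1 → F (borrow)
  8-9-1 → E (borrow)
  5-6-1 → E (borrow)
  3-9-1 → 9 (borrow)
  A-3-1 → 6
  E-5 → 9
  2-1 → 1
  2-2 → 0

0x1969EEF2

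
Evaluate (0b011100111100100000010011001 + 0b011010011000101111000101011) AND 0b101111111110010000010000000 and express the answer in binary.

Add column by column in base 2, right to left:
  1+1 = 0 carry 1
  0+1+1 = 0 carry 1
  0+0+1 = 1
  1+1 = 0 carry 1
  1+0+1 = 0 carry 1
  0+1+1 = 0 carry 1
  0+0+1 = 1
  1+0 = 1
  0+0 = 0
  0+1 = 1
  0+1 = 1
  0+1 = 1
  0+1 = 1
  0+0 = 0
  1+1 = 0 carry 1
  0+0+1 = 1
  0+0 = 0
  1+0 = 1
  1+1 = 0 carry 1
  1+1+1 = 1 carry 1
  1+0+1 = 0 carry 1
  0+0+1 = 1
  0+1 = 1
  1+0 = 1
  1+1 = 0 carry 1
  1+1+1 = 1 carry 1
  final carry 1
Sum = 0b110111010101001111011000100; now AND with 0b101111111110010000010000000:
  110111010101001111011000100
& 101111111110010000010000000
= 100111010100000000010000000

0b100111010100000000010000000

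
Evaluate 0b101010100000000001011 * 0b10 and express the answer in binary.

Multiply each base-2 digit by 2, carrying:
  1×2 = 2 → write 0 carry 1
  1×2+1 = 3 → write 1 carry 1
  0×2+1 = 1 → write 1
  1×2 = 2 → write 0 carry 1
  0×2+1 = 1 → write 1
  0×2 = 0 → write 0
  0×2 = 0 → write 0
  0×2 = 0 → write 0
  0×2 = 0 → write 0
  0×2 = 0 → write 0
  0×2 = 0 → write 0
  0×2 = 0 → write 0
  0×2 = 0 → write 0
  0×2 = 0 → write 0
  1×2 = 2 → write 0 carry 1
  0×2+1 = 1 → write 1
  1×2 = 2 → write 0 carry 1
  0×2+1 = 1 → write 1
  1×2 = 2 → write 0 carry 1
  0×2+1 = 1 → write 1
  1×2 = 2 → write 0 carry 1
  remaining carry: 1

0b1010101000000000010110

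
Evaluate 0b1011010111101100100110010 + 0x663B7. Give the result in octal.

0o134436351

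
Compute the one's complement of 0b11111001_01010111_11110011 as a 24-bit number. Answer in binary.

0b000001101010100000001100

Invert each bit: 111110010101011111110011 → 000001101010100000001100.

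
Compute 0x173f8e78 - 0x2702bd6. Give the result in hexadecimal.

Subtract column by column in base 16:
  8-6 → 2
  7-d → a (borrow)
  e-b-1 → 2
  8-2 → 6
  f-0 → f
  3-7 → c (borrow)
  7-2-1 → 4
  1-0 → 1

0x14cf62a2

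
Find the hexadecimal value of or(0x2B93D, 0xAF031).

0xAF93D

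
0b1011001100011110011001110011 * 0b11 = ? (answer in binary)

0b100001100101011011001101011001

Multiply each base-2 digit by 3, carrying:
  1×3 = 3 → write 1 carry 1
  1×3+1 = 4 → write 0 carry 2
  0×3+2 = 2 → write 0 carry 1
  0×3+1 = 1 → write 1
  1×3 = 3 → write 1 carry 1
  1×3+1 = 4 → write 0 carry 2
  1×3+2 = 5 → write 1 carry 2
  0×3+2 = 2 → write 0 carry 1
  0×3+1 = 1 → write 1
  1×3 = 3 → write 1 carry 1
  1×3+1 = 4 → write 0 carry 2
  0×3+2 = 2 → write 0 carry 1
  0×3+1 = 1 → write 1
  1×3 = 3 → write 1 carry 1
  1×3+1 = 4 → write 0 carry 2
  1×3+2 = 5 → write 1 carry 2
  1×3+2 = 5 → write 1 carry 2
  0×3+2 = 2 → write 0 carry 1
  0×3+1 = 1 → write 1
  0×3 = 0 → write 0
  1×3 = 3 → write 1 carry 1
  1×3+1 = 4 → write 0 carry 2
  0×3+2 = 2 → write 0 carry 1
  0×3+1 = 1 → write 1
  1×3 = 3 → write 1 carry 1
  1×3+1 = 4 → write 0 carry 2
  0×3+2 = 2 → write 0 carry 1
  1×3+1 = 4 → write 0 carry 2
  remaining carry: 10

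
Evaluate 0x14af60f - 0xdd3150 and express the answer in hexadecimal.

0x6dc4bf

Subtract column by column in base 16:
  f-0 → f
  0-5 → b (borrow)
  6-1-1 → 4
  f-3 → c
  a-d → d (borrow)
  4-d-1 → 6 (borrow)
  1-0-1 → 0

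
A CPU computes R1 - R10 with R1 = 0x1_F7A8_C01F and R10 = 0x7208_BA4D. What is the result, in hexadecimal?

0x185A005D2

Subtract column by column in base 16:
  F-D → 2
  1-4 → D (borrow)
  0-A-1 → 5 (borrow)
  C-B-1 → 0
  8-8 → 0
  A-0 → A
  7-2 → 5
  F-7 → 8
  1-0 → 1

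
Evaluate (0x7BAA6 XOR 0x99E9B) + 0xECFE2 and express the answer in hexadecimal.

0x1CF41F

First 0x7BAA6 XOR 0x99E9B = 0xE243D.
Add column by column in base 16, right to left:
  D+2 = F
  3+E = 1 carry 1
  4+F+1 = 4 carry 1
  2+C+1 = F
  E+E = C carry 1
  final carry 1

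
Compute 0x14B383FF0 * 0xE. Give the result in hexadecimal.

0x121D137F20

Multiply each base-16 digit by 14, carrying:
  0×14 = 0 → write 0
  F×14 = 210 → write 2 carry 13
  F×14+13 = 223 → write F carry 13
  3×14+13 = 55 → write 7 carry 3
  8×14+3 = 115 → write 3 carry 7
  3×14+7 = 49 → write 1 carry 3
  B×14+3 = 157 → write D carry 9
  4×14+9 = 65 → write 1 carry 4
  1×14+4 = 18 → write 2 carry 1
  remaining carry: 1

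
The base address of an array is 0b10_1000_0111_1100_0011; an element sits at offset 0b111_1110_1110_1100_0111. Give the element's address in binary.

0b10100111011010001010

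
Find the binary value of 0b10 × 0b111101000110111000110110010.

Multiply each base-2 digit by 2, carrying:
  0×2 = 0 → write 0
  1×2 = 2 → write 0 carry 1
  0×2+1 = 1 → write 1
  0×2 = 0 → write 0
  1×2 = 2 → write 0 carry 1
  1×2+1 = 3 → write 1 carry 1
  0×2+1 = 1 → write 1
  1×2 = 2 → write 0 carry 1
  1×2+1 = 3 → write 1 carry 1
  0×2+1 = 1 → write 1
  0×2 = 0 → write 0
  0×2 = 0 → write 0
  1×2 = 2 → write 0 carry 1
  1×2+1 = 3 → write 1 carry 1
  1×2+1 = 3 → write 1 carry 1
  0×2+1 = 1 → write 1
  1×2 = 2 → write 0 carry 1
  1×2+1 = 3 → write 1 carry 1
  0×2+1 = 1 → write 1
  0×2 = 0 → write 0
  0×2 = 0 → write 0
  1×2 = 2 → write 0 carry 1
  0×2+1 = 1 → write 1
  1×2 = 2 → write 0 carry 1
  1×2+1 = 3 → write 1 carry 1
  1×2+1 = 3 → write 1 carry 1
  1×2+1 = 3 → write 1 carry 1
  remaining carry: 1

0b1111010001101110001101100100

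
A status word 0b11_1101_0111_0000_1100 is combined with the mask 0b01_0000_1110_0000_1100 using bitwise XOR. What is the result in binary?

XOR bit by bit (1 where the bits differ):
  111101011100001100
^ 010000111000001100
= 101101100100000000

0b101101100100000000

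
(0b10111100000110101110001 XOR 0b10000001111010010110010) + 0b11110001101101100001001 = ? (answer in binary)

0b100101111101010011001100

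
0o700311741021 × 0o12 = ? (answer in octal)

0o10603743312252

Multiply each base-8 digit by 10, carrying:
  1×10 = 10 → write 2 carry 1
  2×10+1 = 21 → write 5 carry 2
  0×10+2 = 2 → write 2
  1×10 = 10 → write 2 carry 1
  4×10+1 = 41 → write 1 carry 5
  7×10+5 = 75 → write 3 carry 9
  1×10+9 = 19 → write 3 carry 2
  1×10+2 = 12 → write 4 carry 1
  3×10+1 = 31 → write 7 carry 3
  0×10+3 = 3 → write 3
  0×10 = 0 → write 0
  7×10 = 70 → write 6 carry 8
  remaining carry: 10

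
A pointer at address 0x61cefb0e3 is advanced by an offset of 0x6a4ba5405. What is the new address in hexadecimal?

0xcc1aa04e8

Add column by column in base 16, right to left:
  3+5 = 8
  e+0 = e
  0+4 = 4
  b+5 = 0 carry 1
  f+a+1 = a carry 1
  e+b+1 = a carry 1
  c+4+1 = 1 carry 1
  1+a+1 = c
  6+6 = c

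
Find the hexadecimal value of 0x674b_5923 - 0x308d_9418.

Subtract column by column in base 16:
  3-8 → b (borrow)
  2-1-1 → 0
  9-4 → 5
  5-9 → c (borrow)
  b-d-1 → d (borrow)
  4-8-1 → b (borrow)
  7-0-1 → 6
  6-3 → 3

0x36bdc50b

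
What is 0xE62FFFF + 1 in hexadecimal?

0xE630000

The trailing 4 digits are F (max in base 16), so adding 1 cascades: they roll to 0 and the next digit up increments.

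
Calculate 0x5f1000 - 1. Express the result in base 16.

The trailing 3 digits are 0, so subtracting 1 borrows through: they become F and the next digit up decrements.

0x5f0fff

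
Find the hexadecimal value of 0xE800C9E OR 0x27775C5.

OR each hex digit independently (no carries):
  E|2=E, 8|7=F, 0|7=7, 0|7=7, C|5=D, 9|C=D, E|5=F

0xEF77DDF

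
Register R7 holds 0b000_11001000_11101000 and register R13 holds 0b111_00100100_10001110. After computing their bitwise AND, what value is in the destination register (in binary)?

AND bit by bit (1 only where both bits are 1):
  0001100100011101000
& 1110010010010001110
= 0000000000010001000

0b0000000000010001000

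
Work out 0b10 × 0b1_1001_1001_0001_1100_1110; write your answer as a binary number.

Multiply each base-2 digit by 2, carrying:
  0×2 = 0 → write 0
  1×2 = 2 → write 0 carry 1
  1×2+1 = 3 → write 1 carry 1
  1×2+1 = 3 → write 1 carry 1
  0×2+1 = 1 → write 1
  0×2 = 0 → write 0
  1×2 = 2 → write 0 carry 1
  1×2+1 = 3 → write 1 carry 1
  1×2+1 = 3 → write 1 carry 1
  0×2+1 = 1 → write 1
  0×2 = 0 → write 0
  0×2 = 0 → write 0
  1×2 = 2 → write 0 carry 1
  0×2+1 = 1 → write 1
  0×2 = 0 → write 0
  1×2 = 2 → write 0 carry 1
  1×2+1 = 3 → write 1 carry 1
  0×2+1 = 1 → write 1
  0×2 = 0 → write 0
  1×2 = 2 → write 0 carry 1
  1×2+1 = 3 → write 1 carry 1
  remaining carry: 1

0b1100110010001110011100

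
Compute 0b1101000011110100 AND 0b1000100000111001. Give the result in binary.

0b1000000000110000

AND bit by bit (1 only where both bits are 1):
  1101000011110100
& 1000100000111001
= 1000000000110000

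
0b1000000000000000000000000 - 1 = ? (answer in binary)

0b111111111111111111111111

The trailing 24 digits are 0, so subtracting 1 borrows through: they become 1 and the next digit up decrements.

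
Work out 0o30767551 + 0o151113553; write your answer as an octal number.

0o202103324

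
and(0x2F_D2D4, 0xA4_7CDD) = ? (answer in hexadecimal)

0x2450D4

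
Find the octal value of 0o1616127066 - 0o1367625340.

Subtract column by column in base 8:
  6-0 → 6
  6-4 → 2
  0-3 → 5 (borrow)
  7-5-1 → 1
  2-2 → 0
  1-6 → 3 (borrow)
  6-7-1 → 6 (borrow)
  1-6-1 → 2 (borrow)
  6-3-1 → 2
  1-1 → 0

0o226301526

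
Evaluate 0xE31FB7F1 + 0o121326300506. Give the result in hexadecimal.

0o121326300506 = 0x28B598146 in hexadecimal.
Add column by column in base 16, right to left:
  1+6 = 7
  F+4 = 3 carry 1
  7+1+1 = 9
  B+8 = 3 carry 1
  F+9+1 = 9 carry 1
  1+5+1 = 7
  3+B = E
  E+8 = 6 carry 1
  0+2+1 = 3

0x36E793937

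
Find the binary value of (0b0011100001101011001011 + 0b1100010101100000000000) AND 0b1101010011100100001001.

0b1101010011000000001001

Add column by column in base 2, right to left:
  1+0 = 1
  1+0 = 1
  0+0 = 0
  1+0 = 1
  0+0 = 0
  0+0 = 0
  1+0 = 1
  1+0 = 1
  0+0 = 0
  1+0 = 1
  0+0 = 0
  1+1 = 0 carry 1
  1+1+1 = 1 carry 1
  0+0+1 = 1
  0+1 = 1
  0+0 = 0
  0+1 = 1
  1+0 = 1
  1+0 = 1
  1+0 = 1
  0+1 = 1
  0+1 = 1
Sum = 0b1111110111001011001011; now AND with 0b1101010011100100001001:
  1111110111001011001011
& 1101010011100100001001
= 1101010011000000001001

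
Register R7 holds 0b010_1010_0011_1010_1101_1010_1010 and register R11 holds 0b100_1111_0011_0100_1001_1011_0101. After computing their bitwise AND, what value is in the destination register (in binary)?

0b000101000110000100110100000

AND bit by bit (1 only where both bits are 1):
  010101000111010110110101010
& 100111100110100100110110101
= 000101000110000100110100000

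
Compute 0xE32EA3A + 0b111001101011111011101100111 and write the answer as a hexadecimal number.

0b111001101011111011101100111 = 0x735F767 in hexadecimal.
Add column by column in base 16, right to left:
  A+7 = 1 carry 1
  3+6+1 = A
  A+7 = 1 carry 1
  E+F+1 = E carry 1
  2+5+1 = 8
  3+3 = 6
  E+7 = 5 carry 1
  final carry 1

0x1568E1A1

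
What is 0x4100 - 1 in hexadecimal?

The trailing 2 digits are 0, so subtracting 1 borrows through: they become F and the next digit up decrements.

0x40FF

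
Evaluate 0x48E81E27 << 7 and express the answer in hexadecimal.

7 bits is not a whole number of base-16 digits; in binary: 1001000111010000001111000100111 << 7 = 10010001110100000011110001001110000000.

0x24740F1380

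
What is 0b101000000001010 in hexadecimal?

0x500a

Group the bits into nibbles: 0101 0000 0000 1010 → 500a.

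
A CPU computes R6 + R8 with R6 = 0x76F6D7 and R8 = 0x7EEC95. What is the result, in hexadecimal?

Add column by column in base 16, right to left:
  7+5 = C
  D+9 = 6 carry 1
  6+C+1 = 3 carry 1
  F+E+1 = E carry 1
  6+E+1 = 5 carry 1
  7+7+1 = F

0xF5E36C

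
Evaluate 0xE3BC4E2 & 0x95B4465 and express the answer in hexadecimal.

AND each hex digit independently (no carries):
  E&9=8, 3&5=1, B&B=B, C&4=4, 4&4=4, E&6=6, 2&5=0

0x81B4460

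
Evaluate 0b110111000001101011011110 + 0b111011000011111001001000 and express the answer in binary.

0b1110010000101100100100110

Add column by column in base 2, right to left:
  0+0 = 0
  1+0 = 1
  1+0 = 1
  1+1 = 0 carry 1
  1+0+1 = 0 carry 1
  0+0+1 = 1
  1+1 = 0 carry 1
  1+0+1 = 0 carry 1
  0+0+1 = 1
  1+1 = 0 carry 1
  0+1+1 = 0 carry 1
  1+1+1 = 1 carry 1
  1+1+1 = 1 carry 1
  0+1+1 = 0 carry 1
  0+0+1 = 1
  0+0 = 0
  0+0 = 0
  0+0 = 0
  1+1 = 0 carry 1
  1+1+1 = 1 carry 1
  1+0+1 = 0 carry 1
  0+1+1 = 0 carry 1
  1+1+1 = 1 carry 1
  1+1+1 = 1 carry 1
  final carry 1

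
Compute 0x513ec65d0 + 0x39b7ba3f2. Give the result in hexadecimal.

0x8af6809c2

Add column by column in base 16, right to left:
  0+2 = 2
  d+f = c carry 1
  5+3+1 = 9
  6+a = 0 carry 1
  c+b+1 = 8 carry 1
  e+7+1 = 6 carry 1
  3+b+1 = f
  1+9 = a
  5+3 = 8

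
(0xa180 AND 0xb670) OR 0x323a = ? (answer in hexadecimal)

0xb23a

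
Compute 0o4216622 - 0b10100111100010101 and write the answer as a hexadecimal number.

0xFCE7D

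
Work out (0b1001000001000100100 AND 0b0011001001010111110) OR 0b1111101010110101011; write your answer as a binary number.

0b1111101011110101111

0b1001000001000100100 AND 0b0011001001010111110 = 0b0001000001000100100.
Then OR with 0b1111101010110101011.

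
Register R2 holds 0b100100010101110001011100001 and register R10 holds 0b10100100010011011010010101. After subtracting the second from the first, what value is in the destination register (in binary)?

Subtract column by column in base 2:
  1-1 → 0
  0-0 → 0
  0-1 → 1 (borrow)
  0-0-1 → 1 (borrow)
  0-1-1 → 0 (borrow)
  1-0-1 → 0
  1-0 → 1
  1-1 → 0
  0-0 → 0
  1-1 → 0
  0-1 → 1 (borrow)
  0-0-1 → 1 (borrow)
  0-1-1 → 0 (borrow)
  1-1-1 → 1 (borrow)
  1-0-1 → 0
  1-0 → 1
  0-1 → 1 (borrow)
  1-0-1 → 0
  0-0 → 0
  1-0 → 1
  0-1 → 1 (borrow)
  0-0-1 → 1 (borrow)
  0-0-1 → 1 (borrow)
  1-1-1 → 1 (borrow)
  0-0-1 → 1 (borrow)
  0-1-1 → 0 (borrow)
  1-0-1 → 0

0b1111110011010110001001100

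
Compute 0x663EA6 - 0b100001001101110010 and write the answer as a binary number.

0b11001000010101100110100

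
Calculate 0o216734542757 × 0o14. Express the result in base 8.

Multiply each base-8 digit by 12, carrying:
  7×12 = 84 → write 4 carry 10
  5×12+10 = 70 → write 6 carry 8
  7×12+8 = 92 → write 4 carry 11
  2×12+11 = 35 → write 3 carry 4
  4×12+4 = 52 → write 4 carry 6
  5×12+6 = 66 → write 2 carry 8
  4×12+8 = 56 → write 0 carry 7
  3×12+7 = 43 → write 3 carry 5
  7×12+5 = 89 → write 1 carry 11
  6×12+11 = 83 → write 3 carry 10
  1×12+10 = 22 → write 6 carry 2
  2×12+2 = 26 → write 2 carry 3
  remaining carry: 3

0o3263130243464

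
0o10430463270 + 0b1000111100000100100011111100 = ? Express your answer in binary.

0o10430463270 = 0b1000100011000100110011010111000 in binary.
Add column by column in base 2, right to left:
  0+0 = 0
  0+0 = 0
  0+1 = 1
  1+1 = 0 carry 1
  1+1+1 = 1 carry 1
  1+1+1 = 1 carry 1
  0+1+1 = 0 carry 1
  1+1+1 = 1 carry 1
  0+0+1 = 1
  1+0 = 1
  1+0 = 1
  0+1 = 1
  0+0 = 0
  1+0 = 1
  1+1 = 0 carry 1
  0+0+1 = 1
  0+0 = 0
  1+0 = 1
  0+0 = 0
  0+0 = 0
  0+1 = 1
  1+1 = 0 carry 1
  1+1+1 = 1 carry 1
  0+1+1 = 0 carry 1
  0+0+1 = 1
  0+0 = 0
  1+0 = 1
  0+1 = 1
  0+0 = 0
  0+0 = 0
  1+0 = 1

0b1001101010100101010111110110100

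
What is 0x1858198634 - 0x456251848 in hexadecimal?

Subtract column by column in base 16:
  4-8 → C (borrow)
  3-4-1 → E (borrow)
  6-8-1 → D (borrow)
  8-1-1 → 6
  9-5 → 4
  1-2 → F (borrow)
  8-6-1 → 1
  5-5 → 0
  8-4 → 4
  1-0 → 1

0x1401F46DEC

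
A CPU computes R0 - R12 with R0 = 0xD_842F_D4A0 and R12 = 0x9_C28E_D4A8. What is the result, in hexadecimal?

0x3C1A0FFF8

Subtract column by column in base 16:
  0-8 → 8 (borrow)
  A-A-1 → F (borrow)
  4-4-1 → F (borrow)
  D-D-1 → F (borrow)
  F-E-1 → 0
  2-8 → A (borrow)
  4-2-1 → 1
  8-C → C (borrow)
  D-9-1 → 3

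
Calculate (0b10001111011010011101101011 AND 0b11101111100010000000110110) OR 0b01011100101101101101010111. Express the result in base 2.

0b11011111101111101101110111

0b10001111011010011101101011 AND 0b11101111100010000000110110 = 0b10001111000010000000100010.
Then OR with 0b01011100101101101101010111.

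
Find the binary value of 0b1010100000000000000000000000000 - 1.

0b1010011111111111111111111111111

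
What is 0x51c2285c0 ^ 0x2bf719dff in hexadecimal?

XOR each hex digit independently (no carries):
  5^2=7, 1^b=a, c^f=3, 2^7=5, 2^1=3, 8^9=1, 5^d=8, c^f=3, 0^f=f

0x7a353183f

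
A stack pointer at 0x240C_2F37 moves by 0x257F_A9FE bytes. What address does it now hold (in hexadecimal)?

0x498BD935

Add column by column in base 16, right to left:
  7+E = 5 carry 1
  3+F+1 = 3 carry 1
  F+9+1 = 9 carry 1
  2+A+1 = D
  C+F = B carry 1
  0+7+1 = 8
  4+5 = 9
  2+2 = 4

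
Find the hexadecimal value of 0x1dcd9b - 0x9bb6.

Subtract column by column in base 16:
  b-6 → 5
  9-b → e (borrow)
  d-b-1 → 1
  c-9 → 3
  d-0 → d
  1-0 → 1

0x1d31e5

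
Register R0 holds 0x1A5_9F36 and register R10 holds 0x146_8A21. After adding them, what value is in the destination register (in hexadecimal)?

0x2EC2957

Add column by column in base 16, right to left:
  6+1 = 7
  3+2 = 5
  F+A = 9 carry 1
  9+8+1 = 2 carry 1
  5+6+1 = C
  A+4 = E
  1+1 = 2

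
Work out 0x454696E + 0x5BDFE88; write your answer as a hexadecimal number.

0xA1267F6

Add column by column in base 16, right to left:
  E+8 = 6 carry 1
  6+8+1 = F
  9+E = 7 carry 1
  6+F+1 = 6 carry 1
  4+D+1 = 2 carry 1
  5+B+1 = 1 carry 1
  4+5+1 = A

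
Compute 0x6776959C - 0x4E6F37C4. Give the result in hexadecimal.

0x19075DD8

Subtract column by column in base 16:
  C-4 → 8
  9-C → D (borrow)
  5-7-1 → D (borrow)
  9-3-1 → 5
  6-F → 7 (borrow)
  7-6-1 → 0
  7-E → 9 (borrow)
  6-4-1 → 1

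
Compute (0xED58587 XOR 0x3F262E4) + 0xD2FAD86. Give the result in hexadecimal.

0x1A5794E9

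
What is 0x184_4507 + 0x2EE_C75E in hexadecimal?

Add column by column in base 16, right to left:
  7+E = 5 carry 1
  0+5+1 = 6
  5+7 = C
  4+C = 0 carry 1
  4+E+1 = 3 carry 1
  8+E+1 = 7 carry 1
  1+2+1 = 4

0x4730C65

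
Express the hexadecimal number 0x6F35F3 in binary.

0b11011110011010111110011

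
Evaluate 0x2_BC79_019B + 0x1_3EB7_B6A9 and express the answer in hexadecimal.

Add column by column in base 16, right to left:
  B+9 = 4 carry 1
  9+A+1 = 4 carry 1
  1+6+1 = 8
  0+B = B
  9+7 = 0 carry 1
  7+B+1 = 3 carry 1
  C+E+1 = B carry 1
  B+3+1 = F
  2+1 = 3

0x3FB30B844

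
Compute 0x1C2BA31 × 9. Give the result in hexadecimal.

0xFD88BB9

Multiply each base-16 digit by 9, carrying:
  1×9 = 9 → write 9
  3×9 = 27 → write B carry 1
  A×9+1 = 91 → write B carry 5
  B×9+5 = 104 → write 8 carry 6
  2×9+6 = 24 → write 8 carry 1
  C×9+1 = 109 → write D carry 6
  1×9+6 = 15 → write F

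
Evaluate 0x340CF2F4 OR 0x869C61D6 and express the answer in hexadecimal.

0xB69CF3F6

OR each hex digit independently (no carries):
  3|8=B, 4|6=6, 0|9=9, C|C=C, F|6=F, 2|1=3, F|D=F, 4|6=6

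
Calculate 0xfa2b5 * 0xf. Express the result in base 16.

Multiply each base-16 digit by 15, carrying:
  5×15 = 75 → write b carry 4
  b×15+4 = 169 → write 9 carry 10
  2×15+10 = 40 → write 8 carry 2
  a×15+2 = 152 → write 8 carry 9
  f×15+9 = 234 → write a carry 14
  remaining carry: e

0xea889b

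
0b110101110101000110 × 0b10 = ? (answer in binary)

Multiply each base-2 digit by 2, carrying:
  0×2 = 0 → write 0
  1×2 = 2 → write 0 carry 1
  1×2+1 = 3 → write 1 carry 1
  0×2+1 = 1 → write 1
  0×2 = 0 → write 0
  0×2 = 0 → write 0
  1×2 = 2 → write 0 carry 1
  0×2+1 = 1 → write 1
  1×2 = 2 → write 0 carry 1
  0×2+1 = 1 → write 1
  1×2 = 2 → write 0 carry 1
  1×2+1 = 3 → write 1 carry 1
  1×2+1 = 3 → write 1 carry 1
  0×2+1 = 1 → write 1
  1×2 = 2 → write 0 carry 1
  0×2+1 = 1 → write 1
  1×2 = 2 → write 0 carry 1
  1×2+1 = 3 → write 1 carry 1
  remaining carry: 1

0b1101011101010001100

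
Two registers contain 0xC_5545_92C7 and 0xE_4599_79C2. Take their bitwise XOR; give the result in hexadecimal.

XOR each hex digit independently (no carries):
  C^E=2, 5^4=1, 5^5=0, 4^9=D, 5^9=C, 9^7=E, 2^9=B, C^C=0, 7^2=5

0x210DCEB05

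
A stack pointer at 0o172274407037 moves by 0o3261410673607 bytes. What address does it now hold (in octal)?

Add column by column in base 8, right to left:
  7+7 = 6 carry 1
  3+0+1 = 4
  0+6 = 6
  7+3 = 2 carry 1
  0+7+1 = 0 carry 1
  4+6+1 = 3 carry 1
  4+0+1 = 5
  7+1 = 0 carry 1
  2+4+1 = 7
  2+1 = 3
  7+6 = 5 carry 1
  1+2+1 = 4
  0+3 = 3

0o3453705302646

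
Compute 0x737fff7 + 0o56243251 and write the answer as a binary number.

0x737fff7 = 0b111001101111111111111110111 in binary.
0o56243251 = 0b101110010100011010101001 in binary.
Add column by column in base 2, right to left:
  1+1 = 0 carry 1
  1+0+1 = 0 carry 1
  1+0+1 = 0 carry 1
  0+1+1 = 0 carry 1
  1+0+1 = 0 carry 1
  1+1+1 = 1 carry 1
  1+0+1 = 0 carry 1
  1+1+1 = 1 carry 1
  1+0+1 = 0 carry 1
  1+1+1 = 1 carry 1
  1+1+1 = 1 carry 1
  1+0+1 = 0 carry 1
  1+0+1 = 0 carry 1
  1+0+1 = 0 carry 1
  1+1+1 = 1 carry 1
  1+0+1 = 0 carry 1
  1+1+1 = 1 carry 1
  1+0+1 = 0 carry 1
  1+0+1 = 0 carry 1
  0+1+1 = 0 carry 1
  1+1+1 = 1 carry 1
  1+1+1 = 1 carry 1
  0+0+1 = 1
  0+1 = 1
  1+0 = 1
  1+0 = 1
  1+0 = 1

0b111111100010100011010100000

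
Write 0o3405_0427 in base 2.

0b11100000101000100010111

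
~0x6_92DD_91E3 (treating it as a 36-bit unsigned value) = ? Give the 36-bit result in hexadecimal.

0x96D226E1C

Each hex digit d becomes F−d:
  6→9, 9→6, 2→D, D→2, D→2, 9→6, 1→E, E→1, 3→C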